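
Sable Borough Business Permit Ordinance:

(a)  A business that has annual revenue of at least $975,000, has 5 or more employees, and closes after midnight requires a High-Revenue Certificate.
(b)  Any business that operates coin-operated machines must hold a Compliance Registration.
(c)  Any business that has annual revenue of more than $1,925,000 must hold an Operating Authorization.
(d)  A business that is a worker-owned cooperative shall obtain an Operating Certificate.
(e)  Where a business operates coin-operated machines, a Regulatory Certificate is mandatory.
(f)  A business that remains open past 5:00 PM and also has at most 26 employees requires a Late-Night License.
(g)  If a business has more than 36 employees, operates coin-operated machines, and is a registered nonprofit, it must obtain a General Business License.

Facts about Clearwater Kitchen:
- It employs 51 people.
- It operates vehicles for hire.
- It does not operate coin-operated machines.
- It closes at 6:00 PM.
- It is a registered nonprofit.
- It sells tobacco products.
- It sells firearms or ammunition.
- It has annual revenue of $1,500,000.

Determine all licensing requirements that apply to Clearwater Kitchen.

(a) revenue $1,500,000 ≥ $975,000; employees 51 ≥ 5; closes 6:00 PM, at/before midnight → High-Revenue Certificate not required.
(b) does not operate coin-operated machines → Compliance Registration not required.
(c) revenue $1,500,000 ≤ $1,925,000 → Operating Authorization not required.
(d) is a registered nonprofit (not: is a worker-owned cooperative) → Operating Certificate not required.
(e) does not operate coin-operated machines → Regulatory Certificate not required.
(f) closes 6:00 PM, after 5:00 PM; employees 51 > 26 → Late-Night License not required.
(g) employees 51 > 36; does not operate coin-operated machines; is a registered nonprofit → General Business License not required.

None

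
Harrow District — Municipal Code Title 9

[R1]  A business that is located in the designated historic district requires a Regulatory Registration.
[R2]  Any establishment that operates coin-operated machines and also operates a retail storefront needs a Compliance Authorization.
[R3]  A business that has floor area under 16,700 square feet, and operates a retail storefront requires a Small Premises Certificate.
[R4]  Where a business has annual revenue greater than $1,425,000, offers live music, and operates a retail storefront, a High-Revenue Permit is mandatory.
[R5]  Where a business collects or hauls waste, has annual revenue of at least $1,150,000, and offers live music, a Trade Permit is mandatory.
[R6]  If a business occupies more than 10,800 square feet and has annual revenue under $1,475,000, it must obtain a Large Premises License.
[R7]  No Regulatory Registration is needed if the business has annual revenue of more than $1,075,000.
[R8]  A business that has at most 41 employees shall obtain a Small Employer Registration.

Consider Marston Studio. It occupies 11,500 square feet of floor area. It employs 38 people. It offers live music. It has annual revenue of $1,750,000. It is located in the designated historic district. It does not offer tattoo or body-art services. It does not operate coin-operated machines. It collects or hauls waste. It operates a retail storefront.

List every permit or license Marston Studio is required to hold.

High-Revenue Permit, Small Employer Registration, Small Premises Certificate, Trade Permit

[R1] is located in the designated historic district → Regulatory Registration required.
[R2] does not operate coin-operated machines; operates a retail storefront → Compliance Authorization not required.
[R3] floor area 11,500 square feet < 16,700 square feet; operates a retail storefront → Small Premises Certificate required.
[R4] revenue $1,750,000 > $1,425,000; offers live music; operates a retail storefront → High-Revenue Permit required.
[R5] collects or hauls waste; revenue $1,750,000 ≥ $1,150,000; offers live music → Trade Permit required.
[R6] floor area 11,500 square feet > 10,800 square feet; revenue $1,750,000 ≥ $1,475,000 → Large Premises License not required.
[R7] revenue $1,750,000 > $1,075,000 → exempt from Regulatory Registration.
[R8] employees 38 ≤ 41 → Small Employer Registration required.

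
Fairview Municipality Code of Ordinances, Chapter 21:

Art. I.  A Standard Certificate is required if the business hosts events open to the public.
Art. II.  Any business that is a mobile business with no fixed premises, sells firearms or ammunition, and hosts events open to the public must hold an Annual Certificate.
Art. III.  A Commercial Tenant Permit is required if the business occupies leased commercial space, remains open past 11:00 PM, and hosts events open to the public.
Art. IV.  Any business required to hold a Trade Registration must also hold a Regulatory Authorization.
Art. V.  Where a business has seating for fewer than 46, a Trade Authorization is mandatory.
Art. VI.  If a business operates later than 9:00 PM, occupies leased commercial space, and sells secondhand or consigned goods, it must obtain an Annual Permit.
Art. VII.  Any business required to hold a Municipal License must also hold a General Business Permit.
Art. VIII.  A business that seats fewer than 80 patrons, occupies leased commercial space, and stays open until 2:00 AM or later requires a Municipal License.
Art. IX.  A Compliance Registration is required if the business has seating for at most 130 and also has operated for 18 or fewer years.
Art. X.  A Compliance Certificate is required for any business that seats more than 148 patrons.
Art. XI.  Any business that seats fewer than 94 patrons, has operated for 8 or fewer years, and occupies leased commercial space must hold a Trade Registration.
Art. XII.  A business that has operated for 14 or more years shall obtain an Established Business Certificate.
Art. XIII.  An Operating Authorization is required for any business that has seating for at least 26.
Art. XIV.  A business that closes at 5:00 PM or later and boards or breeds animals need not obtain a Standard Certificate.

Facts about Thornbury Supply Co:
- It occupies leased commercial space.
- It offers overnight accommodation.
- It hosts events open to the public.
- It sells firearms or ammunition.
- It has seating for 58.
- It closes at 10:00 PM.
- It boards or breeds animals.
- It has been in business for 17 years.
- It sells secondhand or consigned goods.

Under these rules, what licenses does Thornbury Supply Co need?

Art. I. hosts events open to the public → Standard Certificate required.
Art. II. occupies leased commercial space (not: is a mobile business with no fixed premises); sells firearms or ammunition; hosts events open to the public → Annual Certificate not required.
Art. III. occupies leased commercial space; closes 10:00 PM, at/before 11:00 PM; hosts events open to the public → Commercial Tenant Permit not required.
Art. IV. Trade Registration is not required → no effect.
Art. V. seating 58 ≥ 46 → Trade Authorization not required.
Art. VI. closes 10:00 PM, after 9:00 PM; occupies leased commercial space; sells secondhand or consigned goods → Annual Permit required.
Art. VII. Municipal License is not required → no effect.
Art. VIII. seating 58 < 80; occupies leased commercial space; closes 10:00 PM, at/before 2:00 AM → Municipal License not required.
Art. IX. seating 58 ≤ 130; years in business 17 ≤ 18 → Compliance Registration required.
Art. X. seating 58 ≤ 148 → Compliance Certificate not required.
Art. XI. seating 58 < 94; years in business 17 > 8; occupies leased commercial space → Trade Registration not required.
Art. XII. years in business 17 ≥ 14 → Established Business Certificate required.
Art. XIII. seating 58 ≥ 26 → Operating Authorization required.
Art. XIV. closes 10:00 PM, after 5:00 PM; boards or breeds animals → exempt from Standard Certificate.

Annual Permit, Compliance Registration, Established Business Certificate, Operating Authorization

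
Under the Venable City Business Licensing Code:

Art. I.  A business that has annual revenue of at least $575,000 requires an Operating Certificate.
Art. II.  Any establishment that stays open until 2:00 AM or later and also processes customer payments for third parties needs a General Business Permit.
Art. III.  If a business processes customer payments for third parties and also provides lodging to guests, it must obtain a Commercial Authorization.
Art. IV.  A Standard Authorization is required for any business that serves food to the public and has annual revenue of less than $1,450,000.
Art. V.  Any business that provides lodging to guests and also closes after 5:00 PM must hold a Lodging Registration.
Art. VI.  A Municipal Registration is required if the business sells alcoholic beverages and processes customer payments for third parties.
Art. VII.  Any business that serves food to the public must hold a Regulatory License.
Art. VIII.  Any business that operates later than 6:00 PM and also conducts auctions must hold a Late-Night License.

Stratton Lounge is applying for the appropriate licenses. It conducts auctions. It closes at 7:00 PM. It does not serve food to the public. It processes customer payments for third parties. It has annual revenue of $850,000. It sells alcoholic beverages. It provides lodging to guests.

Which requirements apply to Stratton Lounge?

Commercial Authorization, Late-Night License, Lodging Registration, Municipal Registration, Operating Certificate

Art. I. revenue $850,000 ≥ $575,000 → Operating Certificate required.
Art. II. closes 7:00 PM, at/before 2:00 AM; processes customer payments for third parties → General Business Permit not required.
Art. III. processes customer payments for third parties; provides lodging to guests → Commercial Authorization required.
Art. IV. does not serve food to the public; revenue $850,000 < $1,450,000 → Standard Authorization not required.
Art. V. provides lodging to guests; closes 7:00 PM, after 5:00 PM → Lodging Registration required.
Art. VI. sells alcoholic beverages; processes customer payments for third parties → Municipal Registration required.
Art. VII. does not serve food to the public → Regulatory License not required.
Art. VIII. closes 7:00 PM, after 6:00 PM; conducts auctions → Late-Night License required.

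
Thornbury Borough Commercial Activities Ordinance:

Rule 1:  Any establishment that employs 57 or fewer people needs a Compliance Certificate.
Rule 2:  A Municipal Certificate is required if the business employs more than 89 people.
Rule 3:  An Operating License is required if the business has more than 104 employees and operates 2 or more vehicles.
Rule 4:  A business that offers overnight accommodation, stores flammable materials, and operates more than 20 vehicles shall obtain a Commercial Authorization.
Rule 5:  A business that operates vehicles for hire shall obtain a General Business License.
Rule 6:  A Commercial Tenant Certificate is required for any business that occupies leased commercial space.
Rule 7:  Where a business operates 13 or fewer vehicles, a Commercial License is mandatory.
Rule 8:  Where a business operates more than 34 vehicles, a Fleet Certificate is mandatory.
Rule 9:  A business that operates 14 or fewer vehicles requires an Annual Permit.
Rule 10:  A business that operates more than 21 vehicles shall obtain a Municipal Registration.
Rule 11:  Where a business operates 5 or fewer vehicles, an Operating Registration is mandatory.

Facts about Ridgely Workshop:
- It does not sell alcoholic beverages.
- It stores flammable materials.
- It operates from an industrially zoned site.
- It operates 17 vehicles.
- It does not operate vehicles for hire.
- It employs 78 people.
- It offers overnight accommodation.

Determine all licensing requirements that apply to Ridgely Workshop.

None

Rule 1: employees 78 > 57 → Compliance Certificate not required.
Rule 2: employees 78 ≤ 89 → Municipal Certificate not required.
Rule 3: employees 78 ≤ 104; vehicles 17 ≥ 2 → Operating License not required.
Rule 4: offers overnight accommodation; stores flammable materials; vehicles 17 ≤ 20 → Commercial Authorization not required.
Rule 5: does not operate vehicles for hire → General Business License not required.
Rule 6: operates from an industrially zoned site (not: occupies leased commercial space) → Commercial Tenant Certificate not required.
Rule 7: vehicles 17 > 13 → Commercial License not required.
Rule 8: vehicles 17 ≤ 34 → Fleet Certificate not required.
Rule 9: vehicles 17 > 14 → Annual Permit not required.
Rule 10: vehicles 17 ≤ 21 → Municipal Registration not required.
Rule 11: vehicles 17 > 5 → Operating Registration not required.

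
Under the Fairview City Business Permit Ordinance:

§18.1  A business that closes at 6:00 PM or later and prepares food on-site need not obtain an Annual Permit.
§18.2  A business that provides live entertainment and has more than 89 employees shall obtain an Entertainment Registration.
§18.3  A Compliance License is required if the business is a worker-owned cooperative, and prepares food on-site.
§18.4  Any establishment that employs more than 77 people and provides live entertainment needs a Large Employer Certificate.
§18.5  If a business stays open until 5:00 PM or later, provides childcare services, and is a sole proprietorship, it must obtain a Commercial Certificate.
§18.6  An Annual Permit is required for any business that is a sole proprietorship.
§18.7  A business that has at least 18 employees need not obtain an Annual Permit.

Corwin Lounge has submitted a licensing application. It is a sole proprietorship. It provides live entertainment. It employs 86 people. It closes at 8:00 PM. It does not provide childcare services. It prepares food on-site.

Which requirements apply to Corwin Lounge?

§18.1 closes 8:00 PM, after 6:00 PM; prepares food on-site → exempt from Annual Permit.
§18.2 provides live entertainment; employees 86 ≤ 89 → Entertainment Registration not required.
§18.3 is a sole proprietorship (not: is a worker-owned cooperative); prepares food on-site → Compliance License not required.
§18.4 employees 86 > 77; provides live entertainment → Large Employer Certificate required.
§18.5 closes 8:00 PM, after 5:00 PM; does not provide childcare services; is a sole proprietorship → Commercial Certificate not required.
§18.6 is a sole proprietorship → Annual Permit required.
§18.7 employees 86 ≥ 18 → exempt from Annual Permit.

Large Employer Certificate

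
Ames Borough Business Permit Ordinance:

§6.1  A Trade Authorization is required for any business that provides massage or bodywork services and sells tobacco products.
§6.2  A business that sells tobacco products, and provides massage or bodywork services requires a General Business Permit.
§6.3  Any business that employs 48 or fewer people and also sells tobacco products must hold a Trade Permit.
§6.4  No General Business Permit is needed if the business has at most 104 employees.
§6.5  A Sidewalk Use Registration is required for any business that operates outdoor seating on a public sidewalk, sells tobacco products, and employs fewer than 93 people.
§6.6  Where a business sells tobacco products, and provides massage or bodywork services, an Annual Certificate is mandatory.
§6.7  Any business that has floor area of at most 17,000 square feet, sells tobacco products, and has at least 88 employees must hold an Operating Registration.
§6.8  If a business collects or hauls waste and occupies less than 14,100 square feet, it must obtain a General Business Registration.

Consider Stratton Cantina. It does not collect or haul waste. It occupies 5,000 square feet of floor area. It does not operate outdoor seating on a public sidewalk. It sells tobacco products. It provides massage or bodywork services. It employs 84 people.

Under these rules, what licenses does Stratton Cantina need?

Annual Certificate, Trade Authorization

§6.1 provides massage or bodywork services; sells tobacco products → Trade Authorization required.
§6.2 sells tobacco products; provides massage or bodywork services → General Business Permit required.
§6.3 employees 84 > 48; sells tobacco products → Trade Permit not required.
§6.4 employees 84 ≤ 104 → exempt from General Business Permit.
§6.5 does not operate outdoor seating on a public sidewalk; sells tobacco products; employees 84 < 93 → Sidewalk Use Registration not required.
§6.6 sells tobacco products; provides massage or bodywork services → Annual Certificate required.
§6.7 floor area 5,000 square feet ≤ 17,000 square feet; sells tobacco products; employees 84 < 88 → Operating Registration not required.
§6.8 does not collect or haul waste; floor area 5,000 square feet < 14,100 square feet → General Business Registration not required.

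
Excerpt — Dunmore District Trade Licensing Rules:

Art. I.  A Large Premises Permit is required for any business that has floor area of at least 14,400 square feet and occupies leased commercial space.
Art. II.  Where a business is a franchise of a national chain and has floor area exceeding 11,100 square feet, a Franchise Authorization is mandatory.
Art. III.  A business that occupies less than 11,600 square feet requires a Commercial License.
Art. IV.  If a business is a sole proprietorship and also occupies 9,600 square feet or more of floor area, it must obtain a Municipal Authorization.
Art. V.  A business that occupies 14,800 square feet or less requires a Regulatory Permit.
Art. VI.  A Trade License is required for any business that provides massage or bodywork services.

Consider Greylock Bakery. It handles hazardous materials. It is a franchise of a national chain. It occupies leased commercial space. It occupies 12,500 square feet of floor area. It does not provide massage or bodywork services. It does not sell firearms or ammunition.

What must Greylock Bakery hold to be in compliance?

Franchise Authorization, Regulatory Permit

Art. I. floor area 12,500 square feet < 14,400 square feet; occupies leased commercial space → Large Premises Permit not required.
Art. II. is a franchise of a national chain; floor area 12,500 square feet > 11,100 square feet → Franchise Authorization required.
Art. III. floor area 12,500 square feet ≥ 11,600 square feet → Commercial License not required.
Art. IV. is a franchise of a national chain (not: is a sole proprietorship); floor area 12,500 square feet ≥ 9,600 square feet → Municipal Authorization not required.
Art. V. floor area 12,500 square feet ≤ 14,800 square feet → Regulatory Permit required.
Art. VI. does not provide massage or bodywork services → Trade License not required.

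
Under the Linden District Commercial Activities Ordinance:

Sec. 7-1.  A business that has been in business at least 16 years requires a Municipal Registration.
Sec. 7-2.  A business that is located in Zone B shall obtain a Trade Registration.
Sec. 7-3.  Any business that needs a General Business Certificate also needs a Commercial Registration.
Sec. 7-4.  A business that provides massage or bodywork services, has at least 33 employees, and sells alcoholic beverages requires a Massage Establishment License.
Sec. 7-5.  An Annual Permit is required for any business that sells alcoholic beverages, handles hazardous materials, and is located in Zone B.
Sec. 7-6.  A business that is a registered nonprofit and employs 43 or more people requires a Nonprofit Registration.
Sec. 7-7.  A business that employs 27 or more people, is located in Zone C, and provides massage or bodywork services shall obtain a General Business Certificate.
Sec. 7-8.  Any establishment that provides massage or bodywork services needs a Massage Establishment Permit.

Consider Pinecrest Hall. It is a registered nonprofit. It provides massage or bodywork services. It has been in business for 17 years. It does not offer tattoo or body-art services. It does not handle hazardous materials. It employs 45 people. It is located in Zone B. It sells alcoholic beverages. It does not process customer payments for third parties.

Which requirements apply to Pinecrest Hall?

Sec. 7-1. years in business 17 ≥ 16 → Municipal Registration required.
Sec. 7-2. is located in Zone B → Trade Registration required.
Sec. 7-3. General Business Certificate is not required → no effect.
Sec. 7-4. provides massage or bodywork services; employees 45 ≥ 33; sells alcoholic beverages → Massage Establishment License required.
Sec. 7-5. sells alcoholic beverages; does not handle hazardous materials; is located in Zone B → Annual Permit not required.
Sec. 7-6. is a registered nonprofit; employees 45 ≥ 43 → Nonprofit Registration required.
Sec. 7-7. employees 45 ≥ 27; is located in Zone B (not: is located in Zone C); provides massage or bodywork services → General Business Certificate not required.
Sec. 7-8. provides massage or bodywork services → Massage Establishment Permit required.

Massage Establishment License, Massage Establishment Permit, Municipal Registration, Nonprofit Registration, Trade Registration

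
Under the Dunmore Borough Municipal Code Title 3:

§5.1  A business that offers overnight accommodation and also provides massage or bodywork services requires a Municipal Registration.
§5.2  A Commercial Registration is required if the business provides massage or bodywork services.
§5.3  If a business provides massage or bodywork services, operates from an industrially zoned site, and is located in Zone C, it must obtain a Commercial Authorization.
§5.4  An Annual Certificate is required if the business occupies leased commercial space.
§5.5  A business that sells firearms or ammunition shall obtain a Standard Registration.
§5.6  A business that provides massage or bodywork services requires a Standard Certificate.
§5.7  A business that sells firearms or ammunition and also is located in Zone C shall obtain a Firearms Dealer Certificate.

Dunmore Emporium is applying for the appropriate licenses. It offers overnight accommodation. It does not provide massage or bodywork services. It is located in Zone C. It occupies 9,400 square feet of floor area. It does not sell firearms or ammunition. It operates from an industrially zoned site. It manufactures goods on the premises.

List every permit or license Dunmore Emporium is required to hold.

§5.1 offers overnight accommodation; does not provide massage or bodywork services → Municipal Registration not required.
§5.2 does not provide massage or bodywork services → Commercial Registration not required.
§5.3 does not provide massage or bodywork services; operates from an industrially zoned site; is located in Zone C → Commercial Authorization not required.
§5.4 operates from an industrially zoned site (not: occupies leased commercial space) → Annual Certificate not required.
§5.5 does not sell firearms or ammunition → Standard Registration not required.
§5.6 does not provide massage or bodywork services → Standard Certificate not required.
§5.7 does not sell firearms or ammunition; is located in Zone C → Firearms Dealer Certificate not required.

None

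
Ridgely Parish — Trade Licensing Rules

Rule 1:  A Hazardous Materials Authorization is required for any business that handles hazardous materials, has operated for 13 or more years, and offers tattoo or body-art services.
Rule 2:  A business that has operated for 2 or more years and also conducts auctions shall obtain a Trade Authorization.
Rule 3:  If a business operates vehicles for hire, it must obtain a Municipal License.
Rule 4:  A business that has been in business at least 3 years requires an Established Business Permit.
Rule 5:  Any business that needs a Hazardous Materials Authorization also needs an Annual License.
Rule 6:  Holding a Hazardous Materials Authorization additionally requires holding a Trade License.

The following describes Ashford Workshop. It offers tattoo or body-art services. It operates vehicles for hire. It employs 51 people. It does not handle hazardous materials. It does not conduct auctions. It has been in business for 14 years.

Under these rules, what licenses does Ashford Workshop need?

Rule 1: does not handle hazardous materials; years in business 14 ≥ 13; offers tattoo or body-art services → Hazardous Materials Authorization not required.
Rule 2: years in business 14 ≥ 2; does not conduct auctions → Trade Authorization not required.
Rule 3: operates vehicles for hire → Municipal License required.
Rule 4: years in business 14 ≥ 3 → Established Business Permit required.
Rule 5: Hazardous Materials Authorization is not required → no effect.
Rule 6: Hazardous Materials Authorization is not required → no effect.

Established Business Permit, Municipal License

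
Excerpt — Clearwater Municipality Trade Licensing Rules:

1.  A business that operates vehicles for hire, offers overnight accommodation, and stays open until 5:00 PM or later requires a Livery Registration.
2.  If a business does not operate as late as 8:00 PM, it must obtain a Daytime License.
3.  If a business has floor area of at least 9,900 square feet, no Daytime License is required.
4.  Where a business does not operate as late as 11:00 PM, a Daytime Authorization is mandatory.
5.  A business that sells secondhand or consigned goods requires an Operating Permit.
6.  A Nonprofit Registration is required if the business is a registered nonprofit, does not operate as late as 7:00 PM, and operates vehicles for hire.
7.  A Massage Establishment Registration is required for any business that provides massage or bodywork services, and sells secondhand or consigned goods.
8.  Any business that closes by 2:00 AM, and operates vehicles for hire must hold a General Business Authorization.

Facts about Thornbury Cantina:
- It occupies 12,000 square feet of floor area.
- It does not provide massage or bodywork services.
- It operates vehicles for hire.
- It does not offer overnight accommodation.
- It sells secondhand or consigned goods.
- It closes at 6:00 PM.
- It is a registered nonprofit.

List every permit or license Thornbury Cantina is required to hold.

1. operates vehicles for hire; does not offer overnight accommodation; closes 6:00 PM, after 5:00 PM → Livery Registration not required.
2. closes 6:00 PM, at/before 8:00 PM → Daytime License required.
3. floor area 12,000 square feet ≥ 9,900 square feet → exempt from Daytime License.
4. closes 6:00 PM, at/before 11:00 PM → Daytime Authorization required.
5. sells secondhand or consigned goods → Operating Permit required.
6. is a registered nonprofit; closes 6:00 PM, at/before 7:00 PM; operates vehicles for hire → Nonprofit Registration required.
7. does not provide massage or bodywork services; sells secondhand or consigned goods → Massage Establishment Registration not required.
8. closes 6:00 PM, at/before 2:00 AM; operates vehicles for hire → General Business Authorization required.

Daytime Authorization, General Business Authorization, Nonprofit Registration, Operating Permit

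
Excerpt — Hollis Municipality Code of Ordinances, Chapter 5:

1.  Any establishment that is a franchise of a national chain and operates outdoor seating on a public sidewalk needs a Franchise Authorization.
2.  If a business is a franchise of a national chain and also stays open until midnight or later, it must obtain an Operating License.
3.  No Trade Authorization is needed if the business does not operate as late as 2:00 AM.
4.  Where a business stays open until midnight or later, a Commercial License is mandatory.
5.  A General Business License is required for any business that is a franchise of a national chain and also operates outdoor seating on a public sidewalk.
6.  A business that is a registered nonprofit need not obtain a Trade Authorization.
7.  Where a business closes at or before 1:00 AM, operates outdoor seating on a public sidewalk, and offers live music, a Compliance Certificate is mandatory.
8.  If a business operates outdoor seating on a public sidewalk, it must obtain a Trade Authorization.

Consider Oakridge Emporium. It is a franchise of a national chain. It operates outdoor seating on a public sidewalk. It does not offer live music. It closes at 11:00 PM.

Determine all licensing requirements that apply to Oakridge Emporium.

Franchise Authorization, General Business License

1. is a franchise of a national chain; operates outdoor seating on a public sidewalk → Franchise Authorization required.
2. is a franchise of a national chain; closes 11:00 PM, at/before midnight → Operating License not required.
3. closes 11:00 PM, at/before 2:00 AM → exempt from Trade Authorization.
4. closes 11:00 PM, at/before midnight → Commercial License not required.
5. is a franchise of a national chain; operates outdoor seating on a public sidewalk → General Business License required.
6. is a franchise of a national chain (not: is a registered nonprofit) → Trade Authorization exemption does not apply.
7. closes 11:00 PM, at/before 1:00 AM; operates outdoor seating on a public sidewalk; does not offer live music → Compliance Certificate not required.
8. operates outdoor seating on a public sidewalk → Trade Authorization required.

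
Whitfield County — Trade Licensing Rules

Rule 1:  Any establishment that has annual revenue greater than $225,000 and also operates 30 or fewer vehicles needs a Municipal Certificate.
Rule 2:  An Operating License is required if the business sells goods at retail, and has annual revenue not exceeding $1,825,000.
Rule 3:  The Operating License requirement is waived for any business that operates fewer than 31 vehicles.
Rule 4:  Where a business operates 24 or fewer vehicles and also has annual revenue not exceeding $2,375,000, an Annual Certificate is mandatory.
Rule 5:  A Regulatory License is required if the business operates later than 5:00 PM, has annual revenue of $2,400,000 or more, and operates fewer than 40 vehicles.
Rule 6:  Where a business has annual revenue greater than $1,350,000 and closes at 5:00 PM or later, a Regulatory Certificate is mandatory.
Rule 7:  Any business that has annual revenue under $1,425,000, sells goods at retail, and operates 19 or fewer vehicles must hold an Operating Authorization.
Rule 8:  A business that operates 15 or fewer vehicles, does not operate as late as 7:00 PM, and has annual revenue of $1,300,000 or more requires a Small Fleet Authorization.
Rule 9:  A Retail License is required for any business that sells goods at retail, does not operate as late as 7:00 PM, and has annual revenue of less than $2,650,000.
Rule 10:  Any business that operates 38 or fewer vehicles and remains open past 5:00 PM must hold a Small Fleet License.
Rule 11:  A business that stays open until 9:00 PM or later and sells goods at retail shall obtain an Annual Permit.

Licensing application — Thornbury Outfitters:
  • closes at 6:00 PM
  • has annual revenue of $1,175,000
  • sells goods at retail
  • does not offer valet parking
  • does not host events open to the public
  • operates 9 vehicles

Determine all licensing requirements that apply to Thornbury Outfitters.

Annual Certificate, Municipal Certificate, Operating Authorization, Retail License, Small Fleet License

Rule 1: revenue $1,175,000 > $225,000; vehicles 9 ≤ 30 → Municipal Certificate required.
Rule 2: sells goods at retail; revenue $1,175,000 ≤ $1,825,000 → Operating License required.
Rule 3: vehicles 9 < 31 → exempt from Operating License.
Rule 4: vehicles 9 ≤ 24; revenue $1,175,000 ≤ $2,375,000 → Annual Certificate required.
Rule 5: closes 6:00 PM, after 5:00 PM; revenue $1,175,000 < $2,400,000; vehicles 9 < 40 → Regulatory License not required.
Rule 6: revenue $1,175,000 ≤ $1,350,000; closes 6:00 PM, after 5:00 PM → Regulatory Certificate not required.
Rule 7: revenue $1,175,000 < $1,425,000; sells goods at retail; vehicles 9 ≤ 19 → Operating Authorization required.
Rule 8: vehicles 9 ≤ 15; closes 6:00 PM, at/before 7:00 PM; revenue $1,175,000 < $1,300,000 → Small Fleet Authorization not required.
Rule 9: sells goods at retail; closes 6:00 PM, at/before 7:00 PM; revenue $1,175,000 < $2,650,000 → Retail License required.
Rule 10: vehicles 9 ≤ 38; closes 6:00 PM, after 5:00 PM → Small Fleet License required.
Rule 11: closes 6:00 PM, at/before 9:00 PM; sells goods at retail → Annual Permit not required.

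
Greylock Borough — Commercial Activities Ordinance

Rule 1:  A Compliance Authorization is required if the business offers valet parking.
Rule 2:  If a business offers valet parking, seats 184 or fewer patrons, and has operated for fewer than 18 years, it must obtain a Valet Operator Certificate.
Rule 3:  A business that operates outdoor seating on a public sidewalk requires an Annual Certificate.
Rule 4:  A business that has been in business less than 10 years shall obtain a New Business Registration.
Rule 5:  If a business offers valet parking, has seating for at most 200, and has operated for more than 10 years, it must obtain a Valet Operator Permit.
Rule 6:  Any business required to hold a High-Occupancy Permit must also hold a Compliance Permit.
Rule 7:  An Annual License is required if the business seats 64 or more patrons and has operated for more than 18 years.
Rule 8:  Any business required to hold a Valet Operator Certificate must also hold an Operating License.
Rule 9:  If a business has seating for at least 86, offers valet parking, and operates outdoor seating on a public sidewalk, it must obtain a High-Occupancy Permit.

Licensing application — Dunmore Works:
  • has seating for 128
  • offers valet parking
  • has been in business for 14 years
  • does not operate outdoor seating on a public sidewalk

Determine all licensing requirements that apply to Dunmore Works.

Rule 1: offers valet parking → Compliance Authorization required.
Rule 2: offers valet parking; seating 128 ≤ 184; years in business 14 < 18 → Valet Operator Certificate required.
Rule 3: does not operate outdoor seating on a public sidewalk → Annual Certificate not required.
Rule 4: years in business 14 ≥ 10 → New Business Registration not required.
Rule 5: offers valet parking; seating 128 ≤ 200; years in business 14 > 10 → Valet Operator Permit required.
Rule 6: High-Occupancy Permit is not required → no effect.
Rule 7: seating 128 ≥ 64; years in business 14 ≤ 18 → Annual License not required.
Rule 8: Valet Operator Certificate is required → Operating License also required.
Rule 9: seating 128 ≥ 86; offers valet parking; does not operate outdoor seating on a public sidewalk → High-Occupancy Permit not required.

Compliance Authorization, Operating License, Valet Operator Certificate, Valet Operator Permit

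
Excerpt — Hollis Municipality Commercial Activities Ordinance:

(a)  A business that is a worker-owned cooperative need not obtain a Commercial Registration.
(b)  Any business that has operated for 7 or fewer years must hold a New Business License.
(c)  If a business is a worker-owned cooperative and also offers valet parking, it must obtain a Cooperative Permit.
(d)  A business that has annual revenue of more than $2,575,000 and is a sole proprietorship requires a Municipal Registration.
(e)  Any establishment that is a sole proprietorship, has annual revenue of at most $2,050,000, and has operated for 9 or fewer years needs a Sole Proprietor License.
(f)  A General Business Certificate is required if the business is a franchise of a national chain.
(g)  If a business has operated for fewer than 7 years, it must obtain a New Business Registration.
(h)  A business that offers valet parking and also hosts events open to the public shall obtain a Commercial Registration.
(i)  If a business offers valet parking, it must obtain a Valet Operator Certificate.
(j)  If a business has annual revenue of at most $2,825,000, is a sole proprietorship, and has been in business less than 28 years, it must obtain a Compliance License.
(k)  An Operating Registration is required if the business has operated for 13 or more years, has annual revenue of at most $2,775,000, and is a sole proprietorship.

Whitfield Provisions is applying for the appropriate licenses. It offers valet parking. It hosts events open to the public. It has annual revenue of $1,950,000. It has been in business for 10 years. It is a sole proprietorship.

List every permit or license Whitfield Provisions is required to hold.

Commercial Registration, Compliance License, Valet Operator Certificate

(a) is a sole proprietorship (not: is a worker-owned cooperative) → Commercial Registration exemption does not apply.
(b) years in business 10 > 7 → New Business License not required.
(c) is a sole proprietorship (not: is a worker-owned cooperative); offers valet parking → Cooperative Permit not required.
(d) revenue $1,950,000 ≤ $2,575,000; is a sole proprietorship → Municipal Registration not required.
(e) is a sole proprietorship; revenue $1,950,000 ≤ $2,050,000; years in business 10 > 9 → Sole Proprietor License not required.
(f) is a sole proprietorship (not: is a franchise of a national chain) → General Business Certificate not required.
(g) years in business 10 ≥ 7 → New Business Registration not required.
(h) offers valet parking; hosts events open to the public → Commercial Registration required.
(i) offers valet parking → Valet Operator Certificate required.
(j) revenue $1,950,000 ≤ $2,825,000; is a sole proprietorship; years in business 10 < 28 → Compliance License required.
(k) years in business 10 < 13; revenue $1,950,000 ≤ $2,775,000; is a sole proprietorship → Operating Registration not required.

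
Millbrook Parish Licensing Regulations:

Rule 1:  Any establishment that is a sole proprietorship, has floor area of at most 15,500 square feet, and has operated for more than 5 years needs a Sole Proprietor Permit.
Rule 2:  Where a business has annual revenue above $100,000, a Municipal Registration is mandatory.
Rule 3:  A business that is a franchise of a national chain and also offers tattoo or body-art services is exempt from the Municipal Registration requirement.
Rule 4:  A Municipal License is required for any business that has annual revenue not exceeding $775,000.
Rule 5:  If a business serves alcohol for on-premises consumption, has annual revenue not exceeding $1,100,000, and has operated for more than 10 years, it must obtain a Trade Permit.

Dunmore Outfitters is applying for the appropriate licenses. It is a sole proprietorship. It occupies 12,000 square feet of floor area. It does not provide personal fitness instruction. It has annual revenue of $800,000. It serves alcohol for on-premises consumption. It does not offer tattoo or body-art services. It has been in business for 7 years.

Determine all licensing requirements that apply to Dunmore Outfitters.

Rule 1: is a sole proprietorship; floor area 12,000 square feet ≤ 15,500 square feet; years in business 7 > 5 → Sole Proprietor Permit required.
Rule 2: revenue $800,000 > $100,000 → Municipal Registration required.
Rule 3: is a sole proprietorship (not: is a franchise of a national chain); does not offer tattoo or body-art services → Municipal Registration exemption does not apply.
Rule 4: revenue $800,000 > $775,000 → Municipal License not required.
Rule 5: serves alcohol for on-premises consumption; revenue $800,000 ≤ $1,100,000; years in business 7 ≤ 10 → Trade Permit not required.

Municipal Registration, Sole Proprietor Permit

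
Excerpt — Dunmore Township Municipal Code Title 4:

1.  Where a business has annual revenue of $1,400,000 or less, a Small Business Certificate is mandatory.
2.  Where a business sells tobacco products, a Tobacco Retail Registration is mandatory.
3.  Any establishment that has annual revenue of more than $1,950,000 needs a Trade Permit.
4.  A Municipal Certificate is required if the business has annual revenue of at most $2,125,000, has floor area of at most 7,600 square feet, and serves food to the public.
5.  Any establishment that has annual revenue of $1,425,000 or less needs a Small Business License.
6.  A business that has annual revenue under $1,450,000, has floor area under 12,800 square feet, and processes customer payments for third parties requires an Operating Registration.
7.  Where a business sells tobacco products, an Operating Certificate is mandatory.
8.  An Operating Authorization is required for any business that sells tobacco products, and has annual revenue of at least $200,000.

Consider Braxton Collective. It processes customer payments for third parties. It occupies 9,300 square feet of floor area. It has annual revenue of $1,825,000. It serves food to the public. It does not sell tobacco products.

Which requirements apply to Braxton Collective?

None

1. revenue $1,825,000 > $1,400,000 → Small Business Certificate not required.
2. does not sell tobacco products → Tobacco Retail Registration not required.
3. revenue $1,825,000 ≤ $1,950,000 → Trade Permit not required.
4. revenue $1,825,000 ≤ $2,125,000; floor area 9,300 square feet > 7,600 square feet; serves food to the public → Municipal Certificate not required.
5. revenue $1,825,000 > $1,425,000 → Small Business License not required.
6. revenue $1,825,000 ≥ $1,450,000; floor area 9,300 square feet < 12,800 square feet; processes customer payments for third parties → Operating Registration not required.
7. does not sell tobacco products → Operating Certificate not required.
8. does not sell tobacco products; revenue $1,825,000 ≥ $200,000 → Operating Authorization not required.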